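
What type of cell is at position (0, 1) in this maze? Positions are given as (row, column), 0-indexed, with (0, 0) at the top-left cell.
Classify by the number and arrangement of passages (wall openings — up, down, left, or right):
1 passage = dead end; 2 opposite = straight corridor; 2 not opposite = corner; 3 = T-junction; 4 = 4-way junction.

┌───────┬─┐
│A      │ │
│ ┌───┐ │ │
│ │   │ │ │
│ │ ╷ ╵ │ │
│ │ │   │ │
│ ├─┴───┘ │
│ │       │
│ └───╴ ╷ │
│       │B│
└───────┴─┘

Checking cell at (0, 1):
Number of passages: 2
Cell type: straight corridor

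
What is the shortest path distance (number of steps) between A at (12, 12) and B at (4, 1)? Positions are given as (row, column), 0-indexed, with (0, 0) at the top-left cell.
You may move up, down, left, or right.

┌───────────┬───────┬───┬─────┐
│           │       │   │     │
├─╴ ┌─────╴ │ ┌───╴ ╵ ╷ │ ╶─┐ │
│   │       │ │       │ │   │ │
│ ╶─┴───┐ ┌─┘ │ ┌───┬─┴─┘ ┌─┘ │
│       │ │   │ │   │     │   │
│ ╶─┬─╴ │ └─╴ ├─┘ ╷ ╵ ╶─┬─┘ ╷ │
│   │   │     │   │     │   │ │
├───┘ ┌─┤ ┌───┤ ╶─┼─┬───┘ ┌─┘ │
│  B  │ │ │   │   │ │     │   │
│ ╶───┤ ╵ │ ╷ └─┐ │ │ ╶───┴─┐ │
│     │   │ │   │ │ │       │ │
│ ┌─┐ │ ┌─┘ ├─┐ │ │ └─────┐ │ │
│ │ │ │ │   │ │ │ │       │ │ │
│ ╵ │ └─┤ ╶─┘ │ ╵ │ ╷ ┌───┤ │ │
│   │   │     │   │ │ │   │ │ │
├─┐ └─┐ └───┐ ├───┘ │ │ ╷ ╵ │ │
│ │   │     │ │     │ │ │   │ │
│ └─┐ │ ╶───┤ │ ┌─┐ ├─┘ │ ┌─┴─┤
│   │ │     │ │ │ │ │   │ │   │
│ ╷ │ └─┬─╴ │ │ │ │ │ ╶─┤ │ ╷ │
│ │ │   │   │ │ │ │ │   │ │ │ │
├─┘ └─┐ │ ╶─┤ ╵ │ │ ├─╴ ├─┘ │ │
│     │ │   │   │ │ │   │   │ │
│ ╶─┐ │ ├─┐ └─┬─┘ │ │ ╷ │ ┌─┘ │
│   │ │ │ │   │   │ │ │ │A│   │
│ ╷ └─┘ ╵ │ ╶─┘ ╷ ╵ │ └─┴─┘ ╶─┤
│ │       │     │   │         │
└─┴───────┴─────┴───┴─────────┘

Finding path from (12, 12) to (4, 1):
Path: (12,12) → (11,12) → (11,13) → (10,13) → (9,13) → (9,14) → (10,14) → (11,14) → (12,14) → (12,13) → (13,13) → (13,12) → (13,11) → (13,10) → (12,10) → (11,10) → (11,11) → (10,11) → (10,10) → (9,10) → (9,11) → (8,11) → (7,11) → (7,12) → (8,12) → (8,13) → (7,13) → (6,13) → (5,13) → (5,12) → (5,11) → (5,10) → (4,10) → (4,11) → (4,12) → (3,12) → (3,13) → (2,13) → (2,14) → (1,14) → (0,14) → (0,13) → (0,12) → (1,12) → (2,12) → (2,11) → (2,10) → (3,10) → (3,9) → (2,9) → (2,8) → (3,8) → (3,7) → (4,7) → (4,8) → (5,8) → (6,8) → (7,8) → (7,7) → (6,7) → (5,7) → (5,6) → (4,6) → (4,5) → (5,5) → (6,5) → (6,4) → (7,4) → (7,5) → (7,6) → (8,6) → (9,6) → (10,6) → (11,6) → (11,7) → (10,7) → (9,7) → (8,7) → (8,8) → (8,9) → (9,9) → (10,9) → (11,9) → (12,9) → (13,9) → (13,8) → (12,8) → (12,7) → (13,7) → (13,6) → (13,5) → (12,5) → (11,5) → (11,4) → (10,4) → (10,5) → (9,5) → (9,4) → (9,3) → (8,3) → (7,3) → (7,2) → (6,2) → (5,2) → (5,1) → (5,0) → (4,0) → (4,1)
Distance: 107 steps

Solution:

┌───────────┬───────┬───┬─────┐
│           │       │   │↓ ← ↰│
├─╴ ┌─────╴ │ ┌───╴ ╵ ╷ │ ╶─┐ │
│   │       │ │       │ │↓  │↑│
│ ╶─┴───┐ ┌─┘ │ ┌───┬─┴─┘ ┌─┘ │
│       │ │   │ │↓ ↰│↓ ← ↲│↱ ↑│
│ ╶─┬─╴ │ └─╴ ├─┘ ╷ ╵ ╶─┬─┘ ╷ │
│   │   │     │↓ ↲│↑ ↲  │↱ ↑│ │
├───┘ ┌─┤ ┌───┤ ╶─┼─┬───┘ ┌─┘ │
│↱ B  │ │ │↓ ↰│↳ ↓│ │↱ → ↑│   │
│ ╶───┤ ╵ │ ╷ └─┐ │ │ ╶───┴─┐ │
│↑ ← ↰│   │↓│↑ ↰│↓│ │↑ ← ← ↰│ │
│ ┌─┐ │ ┌─┘ ├─┐ │ │ └─────┐ │ │
│ │ │↑│ │↓ ↲│ │↑│↓│       │↑│ │
│ ╵ │ └─┤ ╶─┘ │ ╵ │ ╷ ┌───┤ │ │
│   │↑ ↰│↳ → ↓│↑ ↲│ │ │↱ ↓│↑│ │
├─┐ └─┐ └───┐ ├───┘ │ │ ╷ ╵ │ │
│ │   │↑    │↓│↱ → ↓│ │↑│↳ ↑│ │
│ └─┐ │ ╶───┤ │ ┌─┐ ├─┘ │ ┌─┴─┤
│   │ │↑ ← ↰│↓│↑│ │↓│↱ ↑│ │↱ ↓│
│ ╷ │ └─┬─╴ │ │ │ │ │ ╶─┤ │ ╷ │
│ │ │   │↱ ↑│↓│↑│ │↓│↑ ↰│ │↑│↓│
├─┘ └─┐ │ ╶─┤ ╵ │ │ ├─╴ ├─┘ │ │
│     │ │↑ ↰│↳ ↑│ │↓│↱ ↑│↱ ↑│↓│
│ ╶─┐ │ ├─┐ └─┬─┘ │ │ ╷ │ ┌─┘ │
│   │ │ │ │↑  │↓ ↰│↓│↑│ │A│↓ ↲│
│ ╷ └─┘ ╵ │ ╶─┘ ╷ ╵ │ └─┴─┘ ╶─┤
│ │       │↑ ← ↲│↑ ↲│↑ ← ← ↲  │
└─┴───────┴─────┴───┴─────────┘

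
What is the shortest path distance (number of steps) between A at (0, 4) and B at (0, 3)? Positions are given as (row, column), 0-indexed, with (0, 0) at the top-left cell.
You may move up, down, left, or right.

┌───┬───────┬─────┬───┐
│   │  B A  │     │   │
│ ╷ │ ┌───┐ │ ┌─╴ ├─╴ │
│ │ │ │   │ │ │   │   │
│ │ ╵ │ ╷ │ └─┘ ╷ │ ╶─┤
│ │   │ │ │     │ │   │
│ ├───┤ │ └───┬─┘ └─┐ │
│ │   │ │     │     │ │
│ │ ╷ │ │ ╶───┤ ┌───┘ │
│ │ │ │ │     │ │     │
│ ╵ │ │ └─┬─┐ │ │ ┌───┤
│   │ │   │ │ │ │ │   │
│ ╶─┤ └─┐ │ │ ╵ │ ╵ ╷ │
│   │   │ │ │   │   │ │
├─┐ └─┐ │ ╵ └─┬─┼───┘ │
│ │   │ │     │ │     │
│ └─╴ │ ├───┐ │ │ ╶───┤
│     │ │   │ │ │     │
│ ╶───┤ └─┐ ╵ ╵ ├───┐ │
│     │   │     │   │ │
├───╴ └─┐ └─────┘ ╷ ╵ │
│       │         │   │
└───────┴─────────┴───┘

Finding path from (0, 4) to (0, 3):
Path: (0,4) → (0,3)
Distance: 1 steps

Solution:

┌───┬───────┬─────┬───┐
│   │  B A  │     │   │
│ ╷ │ ┌───┐ │ ┌─╴ ├─╴ │
│ │ │ │   │ │ │   │   │
│ │ ╵ │ ╷ │ └─┘ ╷ │ ╶─┤
│ │   │ │ │     │ │   │
│ ├───┤ │ └───┬─┘ └─┐ │
│ │   │ │     │     │ │
│ │ ╷ │ │ ╶───┤ ┌───┘ │
│ │ │ │ │     │ │     │
│ ╵ │ │ └─┬─┐ │ │ ┌───┤
│   │ │   │ │ │ │ │   │
│ ╶─┤ └─┐ │ │ ╵ │ ╵ ╷ │
│   │   │ │ │   │   │ │
├─┐ └─┐ │ ╵ └─┬─┼───┘ │
│ │   │ │     │ │     │
│ └─╴ │ ├───┐ │ │ ╶───┤
│     │ │   │ │ │     │
│ ╶───┤ └─┐ ╵ ╵ ├───┐ │
│     │   │     │   │ │
├───╴ └─┐ └─────┘ ╷ ╵ │
│       │         │   │
└───────┴─────────┴───┘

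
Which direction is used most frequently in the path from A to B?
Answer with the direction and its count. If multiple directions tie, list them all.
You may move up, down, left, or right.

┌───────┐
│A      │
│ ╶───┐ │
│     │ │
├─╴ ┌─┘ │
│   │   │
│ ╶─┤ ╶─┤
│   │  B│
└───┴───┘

Directions: right, right, right, down, down, left, down, right
Counts: {'right': 4, 'down': 3, 'left': 1}
Most common: right (4 times)

Solution:

┌───────┐
│A → → ↓│
│ ╶───┐ │
│     │↓│
├─╴ ┌─┘ │
│   │↓ ↲│
│ ╶─┤ ╶─┤
│   │↳ B│
└───┴───┘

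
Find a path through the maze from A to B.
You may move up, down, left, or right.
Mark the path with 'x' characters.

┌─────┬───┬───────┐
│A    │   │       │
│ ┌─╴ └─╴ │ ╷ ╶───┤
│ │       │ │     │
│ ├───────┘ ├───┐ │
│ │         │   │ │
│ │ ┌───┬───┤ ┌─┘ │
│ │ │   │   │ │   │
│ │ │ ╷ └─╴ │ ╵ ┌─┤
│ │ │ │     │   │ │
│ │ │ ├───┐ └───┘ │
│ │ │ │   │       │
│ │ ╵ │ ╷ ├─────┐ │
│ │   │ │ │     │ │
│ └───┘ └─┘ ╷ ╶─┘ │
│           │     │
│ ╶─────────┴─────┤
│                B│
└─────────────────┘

Finding the shortest path through the maze:
Path length: 16 steps
Directions: down → down → down → down → down → down → down → down → right → right → right → right → right → right → right → right

Solution:

┌─────┬───┬───────┐
│A    │   │       │
│ ┌─╴ └─╴ │ ╷ ╶───┤
│x│       │ │     │
│ ├───────┘ ├───┐ │
│x│         │   │ │
│ │ ┌───┬───┤ ┌─┘ │
│x│ │   │   │ │   │
│ │ │ ╷ └─╴ │ ╵ ┌─┤
│x│ │ │     │   │ │
│ │ │ ├───┐ └───┘ │
│x│ │ │   │       │
│ │ ╵ │ ╷ ├─────┐ │
│x│   │ │ │     │ │
│ └───┘ └─┘ ╷ ╶─┘ │
│x          │     │
│ ╶─────────┴─────┤
│x x x x x x x x B│
└─────────────────┘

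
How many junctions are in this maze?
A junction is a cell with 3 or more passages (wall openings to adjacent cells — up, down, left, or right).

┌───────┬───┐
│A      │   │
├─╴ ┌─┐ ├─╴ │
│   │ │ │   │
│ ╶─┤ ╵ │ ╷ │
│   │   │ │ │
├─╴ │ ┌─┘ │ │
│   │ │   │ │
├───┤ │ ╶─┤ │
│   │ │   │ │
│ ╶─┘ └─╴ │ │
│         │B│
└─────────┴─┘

Checking each cell for number of passages:

Junctions found (3+ passages):
  (0, 1): 3 passages
  (1, 5): 3 passages
  (2, 2): 3 passages
  (5, 2): 3 passages
Total junctions: 4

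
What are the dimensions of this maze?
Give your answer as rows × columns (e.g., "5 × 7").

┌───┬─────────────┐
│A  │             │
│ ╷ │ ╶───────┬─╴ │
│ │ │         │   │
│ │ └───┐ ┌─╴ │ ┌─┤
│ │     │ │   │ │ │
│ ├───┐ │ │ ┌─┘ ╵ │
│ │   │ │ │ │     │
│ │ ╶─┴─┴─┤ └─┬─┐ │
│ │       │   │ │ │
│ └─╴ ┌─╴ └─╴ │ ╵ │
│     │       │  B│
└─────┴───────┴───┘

Counting the maze dimensions:
Rows (vertical): 6
Columns (horizontal): 9
Dimensions: 6 × 9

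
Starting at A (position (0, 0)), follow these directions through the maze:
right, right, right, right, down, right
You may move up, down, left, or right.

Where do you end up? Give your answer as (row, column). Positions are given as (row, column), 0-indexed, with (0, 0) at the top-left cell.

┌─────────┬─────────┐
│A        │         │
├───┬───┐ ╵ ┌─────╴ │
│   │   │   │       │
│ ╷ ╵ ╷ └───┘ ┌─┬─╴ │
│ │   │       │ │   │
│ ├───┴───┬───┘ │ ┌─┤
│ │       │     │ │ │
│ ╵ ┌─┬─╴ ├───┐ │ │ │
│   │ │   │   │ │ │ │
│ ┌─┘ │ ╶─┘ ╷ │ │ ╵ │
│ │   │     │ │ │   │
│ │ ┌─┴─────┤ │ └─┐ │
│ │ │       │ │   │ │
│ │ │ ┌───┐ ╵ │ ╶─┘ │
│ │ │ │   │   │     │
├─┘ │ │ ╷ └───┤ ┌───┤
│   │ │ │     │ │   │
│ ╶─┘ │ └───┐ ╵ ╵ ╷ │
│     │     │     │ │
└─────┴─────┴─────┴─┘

Following directions step by step:
Start: (0, 0)
  right: (0, 0) → (0, 1)
  right: (0, 1) → (0, 2)
  right: (0, 2) → (0, 3)
  right: (0, 3) → (0, 4)
  down: (0, 4) → (1, 4)
  right: (1, 4) → (1, 5)
Final position: (1, 5)

Path taken:

┌─────────┬─────────┐
│A → → → ↓│         │
├───┬───┐ ╵ ┌─────╴ │
│   │   │↳ B│       │
│ ╷ ╵ ╷ └───┘ ┌─┬─╴ │
│ │   │       │ │   │
│ ├───┴───┬───┘ │ ┌─┤
│ │       │     │ │ │
│ ╵ ┌─┬─╴ ├───┐ │ │ │
│   │ │   │   │ │ │ │
│ ┌─┘ │ ╶─┘ ╷ │ │ ╵ │
│ │   │     │ │ │   │
│ │ ┌─┴─────┤ │ └─┐ │
│ │ │       │ │   │ │
│ │ │ ┌───┐ ╵ │ ╶─┘ │
│ │ │ │   │   │     │
├─┘ │ │ ╷ └───┤ ┌───┤
│   │ │ │     │ │   │
│ ╶─┘ │ └───┐ ╵ ╵ ╷ │
│     │     │     │ │
└─────┴─────┴─────┴─┘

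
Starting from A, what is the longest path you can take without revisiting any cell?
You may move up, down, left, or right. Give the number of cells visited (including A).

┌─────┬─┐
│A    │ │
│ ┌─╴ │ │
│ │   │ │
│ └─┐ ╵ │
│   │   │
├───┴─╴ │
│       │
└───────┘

Finding longest simple path using DFS:
Start: (0, 0)
Longest path visits 10 cells
Path: A → right → right → down → down → right → down → left → left → left

Solution:

┌─────┬─┐
│A → ↓│ │
│ ┌─╴ │ │
│ │  ↓│ │
│ └─┐ ╵ │
│   │↳ ↓│
├───┴─╴ │
│B ← ← ↲│
└───────┘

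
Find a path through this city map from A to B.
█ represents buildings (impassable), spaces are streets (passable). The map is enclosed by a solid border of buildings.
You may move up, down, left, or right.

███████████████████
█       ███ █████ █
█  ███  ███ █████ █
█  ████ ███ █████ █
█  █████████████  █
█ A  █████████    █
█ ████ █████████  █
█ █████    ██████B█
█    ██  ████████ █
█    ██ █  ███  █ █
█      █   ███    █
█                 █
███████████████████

Finding the shortest path from A to B:
Movement: cardinal only
Path length: 27 steps
Directions: left → down → down → down → down → down → down → right → right → right → right → right → right → right → right → right → right → right → right → right → up → right → right → right → up → up → up

Solution:

███████████████████
█       ███ █████ █
█  ███  ███ █████ █
█  ████ ███ █████ █
█  █████████████  █
█↓A  █████████    █
█↓████ █████████  █
█↓█████    ██████B█
█↓   ██  ████████↑█
█↓   ██ █  ███  █↑█
█↓     █   ███↱→→↑█
█↳→→→→→→→→→→→→↑   █
███████████████████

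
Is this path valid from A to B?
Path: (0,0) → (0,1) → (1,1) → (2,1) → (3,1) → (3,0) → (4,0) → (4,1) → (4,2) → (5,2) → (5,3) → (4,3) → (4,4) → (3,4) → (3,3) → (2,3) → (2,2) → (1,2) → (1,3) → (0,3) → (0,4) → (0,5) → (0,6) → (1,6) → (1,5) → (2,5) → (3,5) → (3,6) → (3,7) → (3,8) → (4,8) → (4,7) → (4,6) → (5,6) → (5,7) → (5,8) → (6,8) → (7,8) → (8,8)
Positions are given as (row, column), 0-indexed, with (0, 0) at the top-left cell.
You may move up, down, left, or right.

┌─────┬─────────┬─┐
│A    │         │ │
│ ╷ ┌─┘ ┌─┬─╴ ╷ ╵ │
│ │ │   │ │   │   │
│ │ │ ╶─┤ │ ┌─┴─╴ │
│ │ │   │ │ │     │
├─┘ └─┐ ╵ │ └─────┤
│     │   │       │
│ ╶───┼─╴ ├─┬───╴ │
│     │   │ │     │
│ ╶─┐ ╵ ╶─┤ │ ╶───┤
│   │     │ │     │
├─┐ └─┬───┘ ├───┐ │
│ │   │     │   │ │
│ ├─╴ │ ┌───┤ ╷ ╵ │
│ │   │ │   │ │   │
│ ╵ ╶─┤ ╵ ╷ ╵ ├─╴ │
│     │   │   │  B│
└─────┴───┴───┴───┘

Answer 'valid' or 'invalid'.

Checking path validity:
Result: All consecutive moves are passable.

valid

Correct solution:

┌─────┬─────────┬─┐
│A ↓  │↱ → → ↓  │ │
│ ╷ ┌─┘ ┌─┬─╴ ╷ ╵ │
│ │↓│↱ ↑│ │↓ ↲│   │
│ │ │ ╶─┤ │ ┌─┴─╴ │
│ │↓│↑ ↰│ │↓│     │
├─┘ └─┐ ╵ │ └─────┤
│↓ ↲  │↑ ↰│↳ → → ↓│
│ ╶───┼─╴ ├─┬───╴ │
│↳ → ↓│↱ ↑│ │↓ ← ↲│
│ ╶─┐ ╵ ╶─┤ │ ╶───┤
│   │↳ ↑  │ │↳ → ↓│
├─┐ └─┬───┘ ├───┐ │
│ │   │     │   │↓│
│ ├─╴ │ ┌───┤ ╷ ╵ │
│ │   │ │   │ │  ↓│
│ ╵ ╶─┤ ╵ ╷ ╵ ├─╴ │
│     │   │   │  B│
└─────┴───┴───┴───┘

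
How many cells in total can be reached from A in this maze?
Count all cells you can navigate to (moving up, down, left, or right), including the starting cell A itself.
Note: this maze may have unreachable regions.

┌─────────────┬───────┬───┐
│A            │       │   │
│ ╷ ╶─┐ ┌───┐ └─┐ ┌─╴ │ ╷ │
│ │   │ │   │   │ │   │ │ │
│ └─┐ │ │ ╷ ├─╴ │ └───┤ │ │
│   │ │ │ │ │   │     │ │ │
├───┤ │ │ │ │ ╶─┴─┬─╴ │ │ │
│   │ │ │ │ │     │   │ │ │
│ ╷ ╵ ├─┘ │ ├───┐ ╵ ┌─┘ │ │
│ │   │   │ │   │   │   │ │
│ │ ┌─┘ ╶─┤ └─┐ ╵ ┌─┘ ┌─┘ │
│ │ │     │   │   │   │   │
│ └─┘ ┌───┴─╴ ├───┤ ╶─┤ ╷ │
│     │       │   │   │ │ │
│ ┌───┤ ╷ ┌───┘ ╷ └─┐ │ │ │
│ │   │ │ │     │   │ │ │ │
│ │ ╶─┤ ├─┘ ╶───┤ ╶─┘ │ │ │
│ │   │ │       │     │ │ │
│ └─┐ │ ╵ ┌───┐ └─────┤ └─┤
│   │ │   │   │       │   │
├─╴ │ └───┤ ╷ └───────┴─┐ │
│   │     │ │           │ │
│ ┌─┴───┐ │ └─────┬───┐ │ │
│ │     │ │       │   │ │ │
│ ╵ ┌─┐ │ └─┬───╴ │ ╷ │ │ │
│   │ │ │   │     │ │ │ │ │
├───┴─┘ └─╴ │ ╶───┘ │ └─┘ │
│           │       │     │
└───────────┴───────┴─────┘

Using BFS/flood-fill to find all reachable cells from A:
Maze size: 14 × 13 = 182 total cells
1 cell(s) are walled off and cannot be reached from A.
Reachable cells: 181

Reachable region (· marks reachable cells):

┌─────────────┬───────┬───┐
│A · · · · · ·│· · · ·│· ·│
│ ╷ ╶─┐ ┌───┐ └─┐ ┌─╴ │ ╷ │
│·│· ·│·│· ·│· ·│·│· ·│·│·│
│ └─┐ │ │ ╷ ├─╴ │ └───┤ │ │
│· ·│·│·│·│·│· ·│· · ·│·│·│
├───┤ │ │ │ │ ╶─┴─┬─╴ │ │ │
│· ·│·│·│·│·│· · ·│· ·│·│·│
│ ╷ ╵ ├─┘ │ ├───┐ ╵ ┌─┘ │ │
│·│· ·│· ·│·│· ·│· ·│· ·│·│
│ │ ┌─┘ ╶─┤ └─┐ ╵ ┌─┘ ┌─┘ │
│·│·│· · ·│· ·│· ·│· ·│· ·│
│ └─┘ ┌───┴─╴ ├───┤ ╶─┤ ╷ │
│· · ·│· · · ·│· ·│· ·│·│·│
│ ┌───┤ ╷ ┌───┘ ╷ └─┐ │ │ │
│·│· ·│·│·│· · ·│· ·│·│·│·│
│ │ ╶─┤ ├─┘ ╶───┤ ╶─┘ │ │ │
│·│· ·│·│· · · ·│· · ·│·│·│
│ └─┐ │ ╵ ┌───┐ └─────┤ └─┤
│· ·│·│· ·│· ·│· · · ·│· ·│
├─╴ │ └───┤ ╷ └───────┴─┐ │
│· ·│· · ·│·│· · · · · ·│·│
│ ┌─┴───┐ │ └─────┬───┐ │ │
│·│· · ·│·│· · · ·│· ·│·│·│
│ ╵ ┌─┐ │ └─┬───╴ │ ╷ │ │ │
│· ·│ │·│· ·│· · ·│·│·│·│·│
├───┴─┘ └─╴ │ ╶───┘ │ └─┘ │
│· · · · · ·│· · · ·│· · ·│
└───────────┴───────┴─────┘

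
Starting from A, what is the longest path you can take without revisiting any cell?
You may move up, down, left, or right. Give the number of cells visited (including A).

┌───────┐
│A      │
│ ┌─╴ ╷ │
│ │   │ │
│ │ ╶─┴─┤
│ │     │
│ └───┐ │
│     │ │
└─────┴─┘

Finding longest simple path using DFS:
Start: (0, 0)
Longest path visits 9 cells
Path: A → right → right → down → left → down → right → right → down

Solution:

┌───────┐
│A → ↓  │
│ ┌─╴ ╷ │
│ │↓ ↲│ │
│ │ ╶─┴─┤
│ │↳ → ↓│
│ └───┐ │
│     │B│
└─────┴─┘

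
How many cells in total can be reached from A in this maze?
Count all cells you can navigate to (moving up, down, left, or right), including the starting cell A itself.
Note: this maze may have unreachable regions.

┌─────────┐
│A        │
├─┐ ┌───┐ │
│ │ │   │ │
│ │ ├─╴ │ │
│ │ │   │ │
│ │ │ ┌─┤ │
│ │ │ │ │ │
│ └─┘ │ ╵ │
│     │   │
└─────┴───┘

Using BFS/flood-fill to find all reachable cells from A:
Maze size: 5 × 5 = 25 total cells
11 cell(s) are walled off and cannot be reached from A.
Reachable cells: 14

Reachable region (· marks reachable cells):

┌─────────┐
│A · · · ·│
├─┐ ┌───┐ │
│ │·│   │·│
│ │ ├─╴ │ │
│ │·│   │·│
│ │ │ ┌─┤ │
│ │·│ │·│·│
│ └─┘ │ ╵ │
│     │· ·│
└─────┴───┘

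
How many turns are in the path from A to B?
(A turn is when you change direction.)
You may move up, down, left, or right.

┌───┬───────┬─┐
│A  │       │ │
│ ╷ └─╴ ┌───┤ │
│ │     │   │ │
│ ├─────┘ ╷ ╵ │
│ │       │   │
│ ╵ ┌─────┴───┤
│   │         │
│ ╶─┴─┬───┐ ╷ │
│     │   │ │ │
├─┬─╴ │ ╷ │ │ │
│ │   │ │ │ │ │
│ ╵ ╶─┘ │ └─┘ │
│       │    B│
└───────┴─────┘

Directions: down, down, down, down, right, right, down, left, down, right, right, up, up, right, down, down, right, right
Number of turns: 9

Solution:

┌───┬───────┬─┐
│A  │       │ │
│ ╷ └─╴ ┌───┤ │
│↓│     │   │ │
│ ├─────┘ ╷ ╵ │
│↓│       │   │
│ ╵ ┌─────┴───┤
│↓  │         │
│ ╶─┴─┬───┐ ╷ │
│↳ → ↓│↱ ↓│ │ │
├─┬─╴ │ ╷ │ │ │
│ │↓ ↲│↑│↓│ │ │
│ ╵ ╶─┘ │ └─┘ │
│  ↳ → ↑│↳ → B│
└───────┴─────┘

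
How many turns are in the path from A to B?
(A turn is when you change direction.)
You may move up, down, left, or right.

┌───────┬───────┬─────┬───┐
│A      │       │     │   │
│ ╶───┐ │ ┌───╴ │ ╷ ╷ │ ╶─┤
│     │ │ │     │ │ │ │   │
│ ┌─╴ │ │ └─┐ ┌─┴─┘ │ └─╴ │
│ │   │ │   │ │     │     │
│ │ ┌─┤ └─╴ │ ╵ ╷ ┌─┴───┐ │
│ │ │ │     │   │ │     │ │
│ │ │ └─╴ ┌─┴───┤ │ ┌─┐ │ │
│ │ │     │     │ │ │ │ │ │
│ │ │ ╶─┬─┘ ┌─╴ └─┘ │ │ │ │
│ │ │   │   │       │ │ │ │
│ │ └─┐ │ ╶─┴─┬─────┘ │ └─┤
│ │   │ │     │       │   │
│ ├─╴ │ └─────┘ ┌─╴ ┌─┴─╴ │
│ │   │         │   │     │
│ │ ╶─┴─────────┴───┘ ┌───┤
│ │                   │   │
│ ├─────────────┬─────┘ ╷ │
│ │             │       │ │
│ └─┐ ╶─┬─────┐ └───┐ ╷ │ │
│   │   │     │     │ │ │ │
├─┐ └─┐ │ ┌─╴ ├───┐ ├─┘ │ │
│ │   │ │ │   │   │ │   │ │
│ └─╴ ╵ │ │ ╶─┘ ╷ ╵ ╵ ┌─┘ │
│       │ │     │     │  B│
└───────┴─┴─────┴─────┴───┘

Directions: down, down, down, down, down, down, down, down, down, down, right, down, right, down, right, up, up, left, up, right, right, right, right, right, down, right, right, down, down, right, up, right, up, up, up, right, down, down, down, down
Number of turns: 18

Solution:

┌───────┬───────┬─────┬───┐
│A      │       │     │   │
│ ╶───┐ │ ┌───╴ │ ╷ ╷ │ ╶─┤
│↓    │ │ │     │ │ │ │   │
│ ┌─╴ │ │ └─┐ ┌─┴─┘ │ └─╴ │
│↓│   │ │   │ │     │     │
│ │ ┌─┤ └─╴ │ ╵ ╷ ┌─┴───┐ │
│↓│ │ │     │   │ │     │ │
│ │ │ └─╴ ┌─┴───┤ │ ┌─┐ │ │
│↓│ │     │     │ │ │ │ │ │
│ │ │ ╶─┬─┘ ┌─╴ └─┘ │ │ │ │
│↓│ │   │   │       │ │ │ │
│ │ └─┐ │ ╶─┴─┬─────┘ │ └─┤
│↓│   │ │     │       │   │
│ ├─╴ │ └─────┘ ┌─╴ ┌─┴─╴ │
│↓│   │         │   │     │
│ │ ╶─┴─────────┴───┘ ┌───┤
│↓│                   │↱ ↓│
│ ├─────────────┬─────┘ ╷ │
│↓│  ↱ → → → → ↓│      ↑│↓│
│ └─┐ ╶─┬─────┐ └───┐ ╷ │ │
│↳ ↓│↑ ↰│     │↳ → ↓│ │↑│↓│
├─┐ └─┐ │ ┌─╴ ├───┐ ├─┘ │ │
│ │↳ ↓│↑│ │   │   │↓│↱ ↑│↓│
│ └─╴ ╵ │ │ ╶─┘ ╷ ╵ ╵ ┌─┘ │
│    ↳ ↑│ │     │  ↳ ↑│  B│
└───────┴─┴─────┴─────┴───┘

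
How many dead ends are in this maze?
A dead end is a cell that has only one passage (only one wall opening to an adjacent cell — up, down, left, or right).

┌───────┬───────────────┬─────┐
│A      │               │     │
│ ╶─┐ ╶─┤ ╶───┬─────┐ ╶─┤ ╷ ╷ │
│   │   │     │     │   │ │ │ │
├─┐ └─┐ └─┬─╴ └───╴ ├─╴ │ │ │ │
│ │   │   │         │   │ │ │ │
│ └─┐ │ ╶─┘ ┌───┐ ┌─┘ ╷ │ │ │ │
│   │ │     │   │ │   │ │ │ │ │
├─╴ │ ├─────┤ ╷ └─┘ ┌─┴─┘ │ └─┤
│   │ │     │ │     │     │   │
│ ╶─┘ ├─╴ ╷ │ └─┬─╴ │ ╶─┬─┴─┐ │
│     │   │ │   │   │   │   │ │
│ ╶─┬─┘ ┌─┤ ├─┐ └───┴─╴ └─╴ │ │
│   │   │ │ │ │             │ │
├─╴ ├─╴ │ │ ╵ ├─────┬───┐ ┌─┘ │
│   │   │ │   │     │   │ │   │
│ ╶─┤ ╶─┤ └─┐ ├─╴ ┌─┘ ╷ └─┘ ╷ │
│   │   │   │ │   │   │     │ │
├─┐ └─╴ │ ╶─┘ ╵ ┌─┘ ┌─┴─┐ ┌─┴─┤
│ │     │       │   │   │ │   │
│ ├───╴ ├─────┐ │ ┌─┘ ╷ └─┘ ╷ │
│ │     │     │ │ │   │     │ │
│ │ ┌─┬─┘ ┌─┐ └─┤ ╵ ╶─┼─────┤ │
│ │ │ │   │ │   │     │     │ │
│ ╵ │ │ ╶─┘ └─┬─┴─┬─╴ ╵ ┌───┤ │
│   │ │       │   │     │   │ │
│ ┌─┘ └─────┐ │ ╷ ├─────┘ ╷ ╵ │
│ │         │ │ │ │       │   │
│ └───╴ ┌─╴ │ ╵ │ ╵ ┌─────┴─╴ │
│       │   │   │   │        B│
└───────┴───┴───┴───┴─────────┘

Checking each cell for number of passages:

Dead ends found at positions:
  (0, 3)
  (0, 11)
  (1, 7)
  (2, 0)
  (2, 4)
  (3, 8)
  (3, 11)
  (3, 14)
  (4, 3)
  (5, 8)
  (5, 12)
  (6, 2)
  (6, 4)
  (6, 6)
  (7, 7)
  (7, 9)
  (7, 12)
  (8, 5)
  (8, 14)
  (9, 0)
  (9, 12)
  (10, 7)
  (11, 2)
  (11, 5)
  (11, 7)
  (11, 13)
  (12, 9)
  (13, 1)
  (14, 4)
  (14, 10)
Total dead ends: 30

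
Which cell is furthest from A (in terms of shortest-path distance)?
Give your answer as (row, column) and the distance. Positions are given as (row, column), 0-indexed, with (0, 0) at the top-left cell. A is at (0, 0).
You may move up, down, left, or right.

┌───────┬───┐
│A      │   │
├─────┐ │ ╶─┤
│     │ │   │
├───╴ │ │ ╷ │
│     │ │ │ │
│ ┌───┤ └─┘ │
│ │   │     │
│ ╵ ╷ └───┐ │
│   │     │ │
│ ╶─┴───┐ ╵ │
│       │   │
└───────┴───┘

Computing BFS distances from A to all cells:
Furthest cell: (1, 0)
Distance: 25 steps

Path from A to the furthest cell:

┌───────┬───┐
│A → → ↓│   │
├─────┐ │ ╶─┤
│B ← ↰│↓│   │
├───╴ │ │ ╷ │
│↱ → ↑│↓│ │ │
│ ┌───┤ └─┘ │
│↑│↓ ↰│↳ → ↓│
│ ╵ ╷ └───┐ │
│↑ ↲│↑ ← ↰│↓│
│ ╶─┴───┐ ╵ │
│       │↑ ↲│
└───────┴───┘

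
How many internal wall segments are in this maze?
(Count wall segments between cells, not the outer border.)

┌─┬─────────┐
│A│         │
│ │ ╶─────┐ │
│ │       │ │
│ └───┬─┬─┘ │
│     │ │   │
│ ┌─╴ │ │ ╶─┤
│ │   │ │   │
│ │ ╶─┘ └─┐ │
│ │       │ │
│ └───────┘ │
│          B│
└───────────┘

Counting internal wall segments:
Total internal walls: 25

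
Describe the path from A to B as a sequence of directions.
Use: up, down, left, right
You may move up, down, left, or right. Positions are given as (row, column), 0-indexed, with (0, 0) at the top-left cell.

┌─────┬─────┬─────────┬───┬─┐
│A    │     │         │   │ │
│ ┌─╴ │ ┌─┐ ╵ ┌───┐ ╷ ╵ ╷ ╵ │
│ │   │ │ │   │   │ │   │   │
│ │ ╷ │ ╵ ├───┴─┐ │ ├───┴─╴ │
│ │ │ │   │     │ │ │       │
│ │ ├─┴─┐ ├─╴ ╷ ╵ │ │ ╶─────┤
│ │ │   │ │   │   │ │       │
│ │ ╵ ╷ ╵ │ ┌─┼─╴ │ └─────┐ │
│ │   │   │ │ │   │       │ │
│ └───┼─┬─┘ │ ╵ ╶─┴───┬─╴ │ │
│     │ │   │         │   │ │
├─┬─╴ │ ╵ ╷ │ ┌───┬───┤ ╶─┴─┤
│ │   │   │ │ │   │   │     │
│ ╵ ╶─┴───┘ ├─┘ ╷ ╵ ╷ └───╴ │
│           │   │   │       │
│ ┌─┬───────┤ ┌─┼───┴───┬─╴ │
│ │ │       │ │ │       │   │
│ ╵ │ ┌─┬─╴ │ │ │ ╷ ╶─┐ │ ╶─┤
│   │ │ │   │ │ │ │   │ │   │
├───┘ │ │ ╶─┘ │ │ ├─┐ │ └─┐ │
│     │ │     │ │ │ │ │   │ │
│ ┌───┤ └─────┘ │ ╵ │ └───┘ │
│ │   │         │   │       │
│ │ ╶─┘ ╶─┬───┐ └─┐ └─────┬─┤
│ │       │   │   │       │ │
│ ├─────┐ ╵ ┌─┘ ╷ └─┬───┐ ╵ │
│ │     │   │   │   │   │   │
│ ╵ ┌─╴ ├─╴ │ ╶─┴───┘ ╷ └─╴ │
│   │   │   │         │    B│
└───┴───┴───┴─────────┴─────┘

Finding the path and converting it to directions:
Path through cells: (0,0) → (0,1) → (0,2) → (1,2) → (1,1) → (2,1) → (3,1) → (4,1) → (4,2) → (3,2) → (3,3) → (4,3) → (4,4) → (3,4) → (2,4) → (2,3) → (1,3) → (0,3) → (0,4) → (0,5) → (1,5) → (1,6) → (0,6) → (0,7) → (0,8) → (0,9) → (1,9) → (2,9) → (3,9) → (4,9) → (4,10) → (4,11) → (4,12) → (5,12) → (5,11) → (6,11) → (6,12) → (6,13) → (7,13) → (8,13) → (8,12) → (9,12) → (9,13) → (10,13) → (11,13) → (11,12) → (11,11) → (11,10) → (10,10) → (9,10) → (9,9) → (8,9) → (8,8) → (9,8) → (10,8) → (11,8) → (11,9) → (12,9) → (12,10) → (12,11) → (12,12) → (13,12) → (13,13) → (14,13)
Directions: right, right, down, left, down, down, down, right, up, right, down, right, up, up, left, up, up, right, right, down, right, up, right, right, right, down, down, down, down, right, right, right, down, left, down, right, right, down, down, left, down, right, down, down, left, left, left, up, up, left, up, left, down, down, down, right, down, right, right, right, down, right, down

Solution:

┌─────┬─────┬─────────┬───┬─┐
│A → ↓│↱ → ↓│↱ → → ↓  │   │ │
│ ┌─╴ │ ┌─┐ ╵ ┌───┐ ╷ ╵ ╷ ╵ │
│ │↓ ↲│↑│ │↳ ↑│   │↓│   │   │
│ │ ╷ │ ╵ ├───┴─┐ │ ├───┴─╴ │
│ │↓│ │↑ ↰│     │ │↓│       │
│ │ ├─┴─┐ ├─╴ ╷ ╵ │ │ ╶─────┤
│ │↓│↱ ↓│↑│   │   │↓│       │
│ │ ╵ ╷ ╵ │ ┌─┼─╴ │ └─────┐ │
│ │↳ ↑│↳ ↑│ │ │   │↳ → → ↓│ │
│ └───┼─┬─┘ │ ╵ ╶─┴───┬─╴ │ │
│     │ │   │         │↓ ↲│ │
├─┬─╴ │ ╵ ╷ │ ┌───┬───┤ ╶─┴─┤
│ │   │   │ │ │   │   │↳ → ↓│
│ ╵ ╶─┴───┘ ├─┘ ╷ ╵ ╷ └───╴ │
│           │   │   │      ↓│
│ ┌─┬───────┤ ┌─┼───┴───┬─╴ │
│ │ │       │ │ │↓ ↰    │↓ ↲│
│ ╵ │ ┌─┬─╴ │ │ │ ╷ ╶─┐ │ ╶─┤
│   │ │ │   │ │ │↓│↑ ↰│ │↳ ↓│
├───┘ │ │ ╶─┘ │ │ ├─┐ │ └─┐ │
│     │ │     │ │↓│ │↑│   │↓│
│ ┌───┤ └─────┘ │ ╵ │ └───┘ │
│ │   │         │↳ ↓│↑ ← ← ↲│
│ │ ╶─┘ ╶─┬───┐ └─┐ └─────┬─┤
│ │       │   │   │↳ → → ↓│ │
│ ├─────┐ ╵ ┌─┘ ╷ └─┬───┐ ╵ │
│ │     │   │   │   │   │↳ ↓│
│ ╵ ┌─╴ ├─╴ │ ╶─┴───┘ ╷ └─╴ │
│   │   │   │         │    B│
└───┴───┴───┴─────────┴─────┘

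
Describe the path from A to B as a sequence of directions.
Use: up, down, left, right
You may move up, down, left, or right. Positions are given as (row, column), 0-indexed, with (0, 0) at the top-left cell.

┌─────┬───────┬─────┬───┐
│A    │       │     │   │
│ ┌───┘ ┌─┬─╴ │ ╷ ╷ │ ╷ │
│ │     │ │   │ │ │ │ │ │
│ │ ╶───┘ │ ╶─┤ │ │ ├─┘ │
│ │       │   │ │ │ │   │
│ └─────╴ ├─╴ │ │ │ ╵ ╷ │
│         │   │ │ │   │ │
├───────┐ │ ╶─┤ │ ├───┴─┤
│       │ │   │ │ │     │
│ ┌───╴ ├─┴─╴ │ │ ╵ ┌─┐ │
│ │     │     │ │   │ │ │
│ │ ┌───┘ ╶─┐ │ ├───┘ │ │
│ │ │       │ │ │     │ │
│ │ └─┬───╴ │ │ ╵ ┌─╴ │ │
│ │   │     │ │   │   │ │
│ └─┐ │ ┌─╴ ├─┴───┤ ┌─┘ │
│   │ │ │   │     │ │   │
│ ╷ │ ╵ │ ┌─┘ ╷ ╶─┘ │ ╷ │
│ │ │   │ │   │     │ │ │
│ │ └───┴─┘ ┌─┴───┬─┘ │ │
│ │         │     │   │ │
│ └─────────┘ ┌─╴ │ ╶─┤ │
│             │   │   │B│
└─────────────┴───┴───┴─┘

Finding the path and converting it to directions:
Path through cells: (0,0) → (1,0) → (2,0) → (3,0) → (3,1) → (3,2) → (3,3) → (3,4) → (2,4) → (2,3) → (2,2) → (2,1) → (1,1) → (1,2) → (1,3) → (0,3) → (0,4) → (0,5) → (0,6) → (1,6) → (1,5) → (2,5) → (2,6) → (3,6) → (3,5) → (4,5) → (4,6) → (5,6) → (5,5) → (5,4) → (6,4) → (6,5) → (7,5) → (7,4) → (7,3) → (8,3) → (9,3) → (9,2) → (8,2) → (7,2) → (7,1) → (6,1) → (5,1) → (5,2) → (5,3) → (4,3) → (4,2) → (4,1) → (4,0) → (5,0) → (6,0) → (7,0) → (8,0) → (8,1) → (9,1) → (10,1) → (10,2) → (10,3) → (10,4) → (10,5) → (9,5) → (9,6) → (8,6) → (8,7) → (9,7) → (9,8) → (9,9) → (8,9) → (7,9) → (7,10) → (6,10) → (6,9) → (6,8) → (7,8) → (7,7) → (6,7) → (5,7) → (4,7) → (3,7) → (2,7) → (1,7) → (0,7) → (0,8) → (1,8) → (2,8) → (3,8) → (4,8) → (5,8) → (5,9) → (4,9) → (4,10) → (4,11) → (5,11) → (6,11) → (7,11) → (8,11) → (9,11) → (10,11) → (11,11)
Directions: down, down, down, right, right, right, right, up, left, left, left, up, right, right, up, right, right, right, down, left, down, right, down, left, down, right, down, left, left, down, right, down, left, left, down, down, left, up, up, left, up, up, right, right, up, left, left, left, down, down, down, down, right, down, down, right, right, right, right, up, right, up, right, down, right, right, up, up, right, up, left, left, down, left, up, up, up, up, up, up, up, right, down, down, down, down, down, right, up, right, right, down, down, down, down, down, down, down

Solution:

┌─────┬───────┬─────┬───┐
│A    │↱ → → ↓│↱ ↓  │   │
│ ┌───┘ ┌─┬─╴ │ ╷ ╷ │ ╷ │
│↓│↱ → ↑│ │↓ ↲│↑│↓│ │ │ │
│ │ ╶───┘ │ ╶─┤ │ │ ├─┘ │
│↓│↑ ← ← ↰│↳ ↓│↑│↓│ │   │
│ └─────╴ ├─╴ │ │ │ ╵ ╷ │
│↳ → → → ↑│↓ ↲│↑│↓│   │ │
├───────┐ │ ╶─┤ │ ├───┴─┤
│↓ ← ← ↰│ │↳ ↓│↑│↓│↱ → ↓│
│ ┌───╴ ├─┴─╴ │ │ ╵ ┌─┐ │
│↓│↱ → ↑│↓ ← ↲│↑│↳ ↑│ │↓│
│ │ ┌───┘ ╶─┐ │ ├───┘ │ │
│↓│↑│    ↳ ↓│ │↑│↓ ← ↰│↓│
│ │ └─┬───╴ │ │ ╵ ┌─╴ │ │
│↓│↑ ↰│↓ ← ↲│ │↑ ↲│↱ ↑│↓│
│ └─┐ │ ┌─╴ ├─┴───┤ ┌─┘ │
│↳ ↓│↑│↓│   │↱ ↓  │↑│  ↓│
│ ╷ │ ╵ │ ┌─┘ ╷ ╶─┘ │ ╷ │
│ │↓│↑ ↲│ │↱ ↑│↳ → ↑│ │↓│
│ │ └───┴─┘ ┌─┴───┬─┘ │ │
│ │↳ → → → ↑│     │   │↓│
│ └─────────┘ ┌─╴ │ ╶─┤ │
│             │   │   │B│
└─────────────┴───┴───┴─┘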